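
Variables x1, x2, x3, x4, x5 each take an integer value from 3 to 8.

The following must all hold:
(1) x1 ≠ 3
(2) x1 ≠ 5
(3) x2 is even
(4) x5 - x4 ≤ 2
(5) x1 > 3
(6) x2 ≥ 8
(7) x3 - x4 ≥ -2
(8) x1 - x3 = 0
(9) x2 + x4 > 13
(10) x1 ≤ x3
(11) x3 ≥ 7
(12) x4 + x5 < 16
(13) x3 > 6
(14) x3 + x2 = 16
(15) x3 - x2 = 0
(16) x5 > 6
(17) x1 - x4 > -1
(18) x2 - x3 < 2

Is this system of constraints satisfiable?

Satisfiable

Setting (x1, x2, x3, x4, x5) = (8, 8, 8, 7, 8) satisfies everything: constraint 4: x5 - x4 = 1; constraint 7: x3 - x4 = 1, and the others follow.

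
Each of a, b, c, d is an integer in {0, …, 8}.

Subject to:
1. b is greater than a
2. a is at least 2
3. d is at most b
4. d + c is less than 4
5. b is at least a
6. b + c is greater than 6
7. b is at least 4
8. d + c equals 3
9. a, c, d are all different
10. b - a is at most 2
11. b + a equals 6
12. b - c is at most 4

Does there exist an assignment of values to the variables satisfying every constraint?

Try a = 2, b = 4, c = 3, d = 0.
Check constraint 4: d + c = 3; constraint 6: b + c = 7. The remaining constraints are straightforward to verify.

Satisfiable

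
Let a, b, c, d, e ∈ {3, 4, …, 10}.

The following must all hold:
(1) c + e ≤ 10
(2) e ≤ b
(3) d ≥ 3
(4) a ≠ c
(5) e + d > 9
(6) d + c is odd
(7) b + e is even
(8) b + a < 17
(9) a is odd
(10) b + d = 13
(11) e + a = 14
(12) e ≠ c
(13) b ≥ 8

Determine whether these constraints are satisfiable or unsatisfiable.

Try a = 7, b = 9, c = 3, d = 4, e = 7.
Check constraint 1: c + e = 10; constraint 5: e + d = 11; constraint 8: b + a = 16. The remaining constraints are straightforward to verify.

Satisfiable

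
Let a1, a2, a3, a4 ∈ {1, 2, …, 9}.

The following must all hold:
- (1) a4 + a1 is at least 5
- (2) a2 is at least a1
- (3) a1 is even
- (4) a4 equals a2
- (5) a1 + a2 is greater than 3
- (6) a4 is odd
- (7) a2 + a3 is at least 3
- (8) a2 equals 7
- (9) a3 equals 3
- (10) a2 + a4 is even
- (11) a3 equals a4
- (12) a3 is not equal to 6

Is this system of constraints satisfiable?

Unsatisfiable

Constraint 9 fixes a3 = 3 and constraint 8 fixes a2 = 7. Constraints 4 and 11 give a3 = a4 = a2, so a3 = a2. But 3 ≠ 7 — contradiction.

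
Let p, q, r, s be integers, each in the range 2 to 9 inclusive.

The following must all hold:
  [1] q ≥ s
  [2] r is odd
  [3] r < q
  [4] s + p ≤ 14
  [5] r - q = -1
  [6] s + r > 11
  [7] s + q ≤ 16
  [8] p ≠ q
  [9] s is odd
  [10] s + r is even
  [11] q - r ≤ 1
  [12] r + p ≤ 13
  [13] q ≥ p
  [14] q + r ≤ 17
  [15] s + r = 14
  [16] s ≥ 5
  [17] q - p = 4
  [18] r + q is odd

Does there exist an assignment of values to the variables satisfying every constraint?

Satisfiable

One satisfying assignment is p = 4, q = 8, r = 7, s = 7.
For the less obvious constraints — constraint 4: s + p = 11; constraint 5: r - q = -1 — and the others hold by inspection.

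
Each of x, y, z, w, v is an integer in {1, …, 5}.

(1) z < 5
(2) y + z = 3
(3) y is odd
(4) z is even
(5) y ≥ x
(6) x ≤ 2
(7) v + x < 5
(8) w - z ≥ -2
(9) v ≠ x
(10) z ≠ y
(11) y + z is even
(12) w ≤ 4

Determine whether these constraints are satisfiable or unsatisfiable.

Constraint 3 makes y odd and constraint 4 makes z even, so y + z must be odd. Constraint 11 says y + z is even — contradiction.

Unsatisfiable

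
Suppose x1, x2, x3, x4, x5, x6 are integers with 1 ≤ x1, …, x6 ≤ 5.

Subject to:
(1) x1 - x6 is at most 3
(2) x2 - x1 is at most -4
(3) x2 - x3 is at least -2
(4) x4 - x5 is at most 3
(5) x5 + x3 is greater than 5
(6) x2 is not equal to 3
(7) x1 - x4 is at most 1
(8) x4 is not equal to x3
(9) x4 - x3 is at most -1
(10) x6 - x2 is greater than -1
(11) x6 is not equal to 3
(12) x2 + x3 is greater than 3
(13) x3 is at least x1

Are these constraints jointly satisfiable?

Constraints 2, 3, 7, and 9 give x2 − x3 ≥ -2, x3 − x4 ≥ 1, x4 − x1 ≥ -1, x1 − x2 ≥ 4.
Adding all 4 inequalities: the left sides telescope to 0, and the right sides sum to (-2) + 1 + (-1) + 4 = 2. So 0 ≥ 2, which is false.

Unsatisfiable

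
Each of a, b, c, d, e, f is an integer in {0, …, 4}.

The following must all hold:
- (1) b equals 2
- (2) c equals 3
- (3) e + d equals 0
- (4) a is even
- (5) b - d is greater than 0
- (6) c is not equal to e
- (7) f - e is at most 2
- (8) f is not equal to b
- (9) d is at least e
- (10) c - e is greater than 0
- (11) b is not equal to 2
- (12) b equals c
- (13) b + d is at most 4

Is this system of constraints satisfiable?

Unsatisfiable

Constraint 1 fixes b = 2 and constraint 2 fixes c = 3, but constraint 12 requires b = c. Since 2 ≠ 3, contradiction.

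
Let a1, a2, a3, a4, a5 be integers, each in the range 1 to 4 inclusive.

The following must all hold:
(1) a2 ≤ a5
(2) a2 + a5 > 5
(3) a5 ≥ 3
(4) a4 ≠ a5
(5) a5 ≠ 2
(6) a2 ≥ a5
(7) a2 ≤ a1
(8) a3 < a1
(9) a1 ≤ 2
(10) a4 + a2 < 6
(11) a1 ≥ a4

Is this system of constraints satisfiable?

From constraints 3 and 6: a2 ≥ a5 and a5 ≥ 3, so a2 ≥ 3. From constraints 7 and 9: a2 ≤ a1 and a1 ≤ 2, so a2 ≤ 2. But 2 < 3, so no value of a2 works.

Unsatisfiable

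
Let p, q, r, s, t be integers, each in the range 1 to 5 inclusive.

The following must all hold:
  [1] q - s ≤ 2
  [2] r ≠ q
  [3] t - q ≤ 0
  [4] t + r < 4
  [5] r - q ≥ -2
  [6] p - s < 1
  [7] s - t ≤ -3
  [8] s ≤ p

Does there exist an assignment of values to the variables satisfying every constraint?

Constraints 1, 3, and 7 give s − q ≥ -2, q − t ≥ 0, t − s ≥ 3.
Adding all 3 inequalities: the left sides telescope to 0, and the right sides sum to (-2) + 0 + 3 = 1. So 0 ≥ 1, which is false.

Unsatisfiable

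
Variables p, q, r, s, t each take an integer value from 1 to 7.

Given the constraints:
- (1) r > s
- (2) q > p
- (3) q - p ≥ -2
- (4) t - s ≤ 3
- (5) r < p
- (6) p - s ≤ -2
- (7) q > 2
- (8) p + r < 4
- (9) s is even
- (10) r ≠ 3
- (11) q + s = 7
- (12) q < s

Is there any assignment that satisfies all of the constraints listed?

Constraints 1, 2, 5, and 12 give r < p, p < q, q < s, s < r. Chaining: r < p < q < s < r, which forces r < r — impossible.

Unsatisfiable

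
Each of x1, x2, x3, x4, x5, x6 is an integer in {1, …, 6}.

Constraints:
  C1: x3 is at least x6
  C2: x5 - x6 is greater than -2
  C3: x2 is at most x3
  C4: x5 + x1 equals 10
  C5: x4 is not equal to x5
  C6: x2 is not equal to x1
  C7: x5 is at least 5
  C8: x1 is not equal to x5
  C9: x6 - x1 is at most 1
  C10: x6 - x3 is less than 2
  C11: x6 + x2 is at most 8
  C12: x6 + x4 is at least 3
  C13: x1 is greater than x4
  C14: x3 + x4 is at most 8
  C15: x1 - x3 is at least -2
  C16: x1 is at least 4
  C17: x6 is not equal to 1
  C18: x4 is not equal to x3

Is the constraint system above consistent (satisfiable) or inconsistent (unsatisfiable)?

Satisfiable

Setting (x1, x2, x3, x4, x5, x6) = (4, 1, 6, 1, 6, 5) satisfies everything: constraint 2: x5 - x6 = 1; constraint 4: x5 + x1 = 10, and the others follow.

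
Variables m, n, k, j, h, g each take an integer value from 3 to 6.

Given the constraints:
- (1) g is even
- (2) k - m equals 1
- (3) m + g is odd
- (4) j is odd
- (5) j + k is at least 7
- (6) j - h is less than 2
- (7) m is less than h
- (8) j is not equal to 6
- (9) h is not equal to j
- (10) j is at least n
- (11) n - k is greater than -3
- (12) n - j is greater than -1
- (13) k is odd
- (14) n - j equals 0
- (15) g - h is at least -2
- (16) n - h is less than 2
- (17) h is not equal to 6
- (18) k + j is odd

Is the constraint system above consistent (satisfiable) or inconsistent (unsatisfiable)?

Constraint 13 makes k odd and constraint 4 makes j odd, so k + j must be even. Constraint 18 says k + j is odd — contradiction.

Unsatisfiable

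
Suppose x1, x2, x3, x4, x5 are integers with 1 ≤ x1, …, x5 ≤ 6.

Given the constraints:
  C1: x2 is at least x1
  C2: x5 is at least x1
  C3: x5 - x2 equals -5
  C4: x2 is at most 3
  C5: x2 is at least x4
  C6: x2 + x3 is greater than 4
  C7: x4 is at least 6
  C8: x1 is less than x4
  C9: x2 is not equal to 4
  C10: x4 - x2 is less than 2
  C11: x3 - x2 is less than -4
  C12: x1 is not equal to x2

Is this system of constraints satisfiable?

From constraints 5 and 7: x2 ≥ x4 and x4 ≥ 6, so x2 ≥ 6. From constraint 4: x2 ≤ 3. But 3 < 6, so no value of x2 works.

Unsatisfiable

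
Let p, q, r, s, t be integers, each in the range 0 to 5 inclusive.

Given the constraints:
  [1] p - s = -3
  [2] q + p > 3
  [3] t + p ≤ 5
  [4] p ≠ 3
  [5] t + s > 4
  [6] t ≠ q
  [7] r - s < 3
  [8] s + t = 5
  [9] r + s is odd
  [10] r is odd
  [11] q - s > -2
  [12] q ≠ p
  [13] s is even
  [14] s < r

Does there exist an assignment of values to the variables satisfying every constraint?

The assignment p = 1, q = 5, r = 5, s = 4, t = 1 works:
  constraint 1 holds since p - s = -3.
  constraint 2 holds since q + p = 6.
The rest check out directly.

Satisfiable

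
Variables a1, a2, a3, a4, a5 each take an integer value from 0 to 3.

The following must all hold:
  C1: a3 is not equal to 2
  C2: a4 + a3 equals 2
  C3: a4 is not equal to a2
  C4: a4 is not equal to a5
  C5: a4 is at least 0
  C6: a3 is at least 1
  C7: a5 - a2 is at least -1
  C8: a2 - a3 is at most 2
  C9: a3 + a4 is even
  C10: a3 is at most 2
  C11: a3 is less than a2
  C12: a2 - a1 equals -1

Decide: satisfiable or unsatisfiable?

One satisfying assignment is a1 = 3, a2 = 2, a3 = 1, a4 = 1, a5 = 2.
For the less obvious constraints — constraint 2: a4 + a3 = 2; constraint 7: a5 - a2 = 0; constraint 8: a2 - a3 = 1 — and the others hold by inspection.

Satisfiable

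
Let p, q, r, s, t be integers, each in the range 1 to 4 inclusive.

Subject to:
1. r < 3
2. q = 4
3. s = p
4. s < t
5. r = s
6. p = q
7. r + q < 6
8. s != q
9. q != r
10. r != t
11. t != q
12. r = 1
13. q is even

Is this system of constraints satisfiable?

Unsatisfiable

Constraint 12 fixes r = 1 and constraint 2 fixes q = 4. Constraints 3, 5, and 6 give r = s = p = q, so r = q. But 1 ≠ 4 — contradiction.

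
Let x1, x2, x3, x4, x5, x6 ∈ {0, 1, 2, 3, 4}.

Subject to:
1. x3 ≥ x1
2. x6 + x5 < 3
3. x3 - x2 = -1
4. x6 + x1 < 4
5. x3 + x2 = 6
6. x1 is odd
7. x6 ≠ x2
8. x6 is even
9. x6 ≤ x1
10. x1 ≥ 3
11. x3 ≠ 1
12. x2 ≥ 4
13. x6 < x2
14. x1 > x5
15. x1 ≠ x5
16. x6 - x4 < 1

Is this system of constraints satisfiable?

From constraints 1 and 10: x3 ≥ x1 ≥ 3. From constraint 12: x2 ≥ 4. Hence x3 + x2 ≥ 7. But constraint 5 requires x3 + x2 = 6, and 6 < 7. Contradiction.

Unsatisfiable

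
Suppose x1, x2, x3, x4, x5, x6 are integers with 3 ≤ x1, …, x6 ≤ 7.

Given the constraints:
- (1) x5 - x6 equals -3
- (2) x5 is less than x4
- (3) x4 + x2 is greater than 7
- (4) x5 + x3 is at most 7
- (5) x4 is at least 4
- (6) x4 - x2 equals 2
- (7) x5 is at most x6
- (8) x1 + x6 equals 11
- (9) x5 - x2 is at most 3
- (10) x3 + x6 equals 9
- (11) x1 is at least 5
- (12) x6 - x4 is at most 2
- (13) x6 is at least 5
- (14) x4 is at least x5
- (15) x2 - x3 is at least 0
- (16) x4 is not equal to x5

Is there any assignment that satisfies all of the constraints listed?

Try x1 = 5, x2 = 3, x3 = 3, x4 = 5, x5 = 3, x6 = 6.
Check constraint 1: x5 - x6 = -3; constraint 3: x4 + x2 = 8. The remaining constraints are straightforward to verify.

Satisfiable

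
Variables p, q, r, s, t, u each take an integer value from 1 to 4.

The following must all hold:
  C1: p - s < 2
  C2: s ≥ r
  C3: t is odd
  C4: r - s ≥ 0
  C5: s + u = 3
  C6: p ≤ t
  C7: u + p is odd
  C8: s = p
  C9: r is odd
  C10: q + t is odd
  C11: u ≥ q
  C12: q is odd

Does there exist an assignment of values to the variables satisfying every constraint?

Constraint 12 makes q odd and constraint 3 makes t odd, so q + t must be even. Constraint 10 says q + t is odd — contradiction.

Unsatisfiable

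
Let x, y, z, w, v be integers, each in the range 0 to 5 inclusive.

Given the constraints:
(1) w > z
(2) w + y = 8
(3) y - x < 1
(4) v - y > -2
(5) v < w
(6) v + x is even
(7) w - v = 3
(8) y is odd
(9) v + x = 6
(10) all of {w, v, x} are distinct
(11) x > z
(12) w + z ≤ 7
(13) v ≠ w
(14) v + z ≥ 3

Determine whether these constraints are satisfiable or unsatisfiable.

One satisfying assignment is x = 4, y = 3, z = 2, w = 5, v = 2.
For the less obvious constraints — constraint 2: w + y = 8; constraint 3: y - x = -1; constraint 4: v - y = -1 — and the others hold by inspection.

Satisfiable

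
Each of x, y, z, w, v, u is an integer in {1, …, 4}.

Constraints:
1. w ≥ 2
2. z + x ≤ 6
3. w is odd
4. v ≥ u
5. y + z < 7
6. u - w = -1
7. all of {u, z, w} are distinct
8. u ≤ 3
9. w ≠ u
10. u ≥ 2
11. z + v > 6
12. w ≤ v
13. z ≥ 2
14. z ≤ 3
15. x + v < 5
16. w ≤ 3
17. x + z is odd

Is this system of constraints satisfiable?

Unsatisfiable

Constraints 1, 8, 10, 13, 14, and 16 confine each of u, z, w to the 2 values {2, 3}.
Constraint 7 requires all 3 of them to be distinct, but only 2 values are available — impossible by the pigeonhole principle.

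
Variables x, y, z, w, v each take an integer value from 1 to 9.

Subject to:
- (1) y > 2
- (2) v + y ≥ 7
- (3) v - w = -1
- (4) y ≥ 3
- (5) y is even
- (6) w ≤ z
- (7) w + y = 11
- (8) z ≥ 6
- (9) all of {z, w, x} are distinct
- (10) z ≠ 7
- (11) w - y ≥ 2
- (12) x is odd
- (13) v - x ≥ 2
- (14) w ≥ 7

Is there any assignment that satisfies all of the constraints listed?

Setting (x, y, z, w, v) = (1, 4, 8, 7, 6) satisfies everything: constraint 2: v + y = 10; constraint 3: v - w = -1; constraint 7: w + y = 11, and the others follow.

Satisfiable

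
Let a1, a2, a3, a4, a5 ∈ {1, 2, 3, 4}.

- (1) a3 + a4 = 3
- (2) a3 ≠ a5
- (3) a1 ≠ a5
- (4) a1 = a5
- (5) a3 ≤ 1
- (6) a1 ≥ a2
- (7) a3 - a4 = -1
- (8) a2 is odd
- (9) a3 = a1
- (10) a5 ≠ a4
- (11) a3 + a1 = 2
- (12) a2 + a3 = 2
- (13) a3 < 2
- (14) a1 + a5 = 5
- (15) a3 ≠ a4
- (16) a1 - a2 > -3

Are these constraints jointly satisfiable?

Unsatisfiable

From constraints 4 and 9, a3 = a1 = a5, so a3 = a5. But constraint 2 says a3 ≠ a5. Contradiction.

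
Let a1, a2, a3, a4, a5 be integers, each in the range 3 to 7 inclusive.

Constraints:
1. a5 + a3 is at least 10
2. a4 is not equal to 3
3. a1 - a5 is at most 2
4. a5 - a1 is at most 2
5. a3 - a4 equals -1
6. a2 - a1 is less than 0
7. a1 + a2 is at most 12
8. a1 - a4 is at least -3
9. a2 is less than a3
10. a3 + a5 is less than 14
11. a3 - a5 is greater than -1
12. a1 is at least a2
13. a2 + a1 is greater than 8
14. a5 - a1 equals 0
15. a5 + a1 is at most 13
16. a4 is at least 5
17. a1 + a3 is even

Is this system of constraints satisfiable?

One satisfying assignment is a1 = 6, a2 = 3, a3 = 6, a4 = 7, a5 = 6.
For the less obvious constraints — constraint 1: a5 + a3 = 12; constraint 3: a1 - a5 = 0 — and the others hold by inspection.

Satisfiable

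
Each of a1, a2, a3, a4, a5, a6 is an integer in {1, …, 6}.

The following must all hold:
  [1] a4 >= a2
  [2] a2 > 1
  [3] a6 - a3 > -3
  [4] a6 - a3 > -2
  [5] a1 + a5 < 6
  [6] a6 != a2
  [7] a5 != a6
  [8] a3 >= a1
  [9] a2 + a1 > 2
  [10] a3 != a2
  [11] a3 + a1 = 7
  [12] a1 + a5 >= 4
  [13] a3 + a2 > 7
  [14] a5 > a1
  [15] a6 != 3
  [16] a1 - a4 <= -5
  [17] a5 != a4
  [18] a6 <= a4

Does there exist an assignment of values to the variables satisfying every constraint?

Take a1 = 1, a2 = 3, a3 = 6, a4 = 6, a5 = 3, a6 = 6. Then constraint 3: a6 - a3 = 0; constraint 4: a6 - a3 = 0, and every other listed constraint is also met.

Satisfiable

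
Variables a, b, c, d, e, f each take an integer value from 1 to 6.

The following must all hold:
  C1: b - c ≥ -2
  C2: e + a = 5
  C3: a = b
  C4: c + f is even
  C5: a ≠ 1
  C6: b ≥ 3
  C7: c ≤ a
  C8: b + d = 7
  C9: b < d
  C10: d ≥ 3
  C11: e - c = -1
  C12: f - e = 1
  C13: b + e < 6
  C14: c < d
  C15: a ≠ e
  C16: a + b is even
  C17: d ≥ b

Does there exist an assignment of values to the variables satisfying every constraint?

The assignment a = 3, b = 3, c = 3, d = 4, e = 2, f = 3 works:
  constraint 1 holds since b - c = 0.
  constraint 2 holds since e + a = 5.
  constraint 8 holds since b + d = 7.
The rest check out directly.

Satisfiable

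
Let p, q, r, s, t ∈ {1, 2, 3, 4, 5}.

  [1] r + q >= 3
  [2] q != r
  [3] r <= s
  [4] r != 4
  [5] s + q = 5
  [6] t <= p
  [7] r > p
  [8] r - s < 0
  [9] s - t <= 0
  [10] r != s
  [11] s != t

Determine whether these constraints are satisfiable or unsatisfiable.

Constraints 6, 7, 8, and 9 give t ≤ p, p < r, r < s, s ≤ t. Chaining: t ≤ p < r < s ≤ t, which forces t < t — impossible.

Unsatisfiable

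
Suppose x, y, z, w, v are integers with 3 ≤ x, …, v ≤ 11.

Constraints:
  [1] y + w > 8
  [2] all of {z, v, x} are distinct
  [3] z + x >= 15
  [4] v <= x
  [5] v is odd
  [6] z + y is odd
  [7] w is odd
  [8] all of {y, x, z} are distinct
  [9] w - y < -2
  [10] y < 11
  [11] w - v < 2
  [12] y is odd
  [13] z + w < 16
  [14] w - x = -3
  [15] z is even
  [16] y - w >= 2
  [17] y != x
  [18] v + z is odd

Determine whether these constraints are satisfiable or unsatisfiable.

Satisfiable

The assignment x = 6, y = 7, z = 10, w = 3, v = 3 works:
  constraint 1 holds since y + w = 10.
  constraint 3 holds since z + x = 16.
The rest check out directly.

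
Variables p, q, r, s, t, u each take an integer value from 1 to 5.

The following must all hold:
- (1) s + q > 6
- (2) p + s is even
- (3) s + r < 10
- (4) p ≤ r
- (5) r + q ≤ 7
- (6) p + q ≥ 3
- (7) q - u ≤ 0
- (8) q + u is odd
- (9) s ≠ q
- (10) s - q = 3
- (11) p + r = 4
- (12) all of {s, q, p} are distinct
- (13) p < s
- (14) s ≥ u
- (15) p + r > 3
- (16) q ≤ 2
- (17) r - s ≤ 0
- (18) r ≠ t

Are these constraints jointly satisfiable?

Satisfiable

Take p = 1, q = 2, r = 3, s = 5, t = 2, u = 5. Then constraint 1: s + q = 7; constraint 3: s + r = 8; constraint 5: r + q = 5, and every other listed constraint is also met.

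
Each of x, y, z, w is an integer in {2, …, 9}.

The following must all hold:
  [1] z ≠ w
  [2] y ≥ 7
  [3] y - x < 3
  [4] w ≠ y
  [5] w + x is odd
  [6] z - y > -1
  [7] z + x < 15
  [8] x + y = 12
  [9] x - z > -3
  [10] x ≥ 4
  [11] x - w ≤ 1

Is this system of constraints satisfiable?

Setting (x, y, z, w) = (5, 7, 7, 6) satisfies everything: constraint 3: y - x = 2; constraint 6: z - y = 0, and the others follow.

Satisfiable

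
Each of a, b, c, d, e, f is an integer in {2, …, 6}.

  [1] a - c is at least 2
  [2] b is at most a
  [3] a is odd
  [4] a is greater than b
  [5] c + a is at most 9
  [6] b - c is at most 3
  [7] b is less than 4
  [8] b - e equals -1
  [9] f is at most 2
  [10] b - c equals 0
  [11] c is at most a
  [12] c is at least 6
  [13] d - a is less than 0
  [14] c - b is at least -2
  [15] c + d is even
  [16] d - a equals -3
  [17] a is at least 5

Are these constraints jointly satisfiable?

Unsatisfiable

From constraint 12: c ≥ 6. From constraint 17: a ≥ 5. Hence c + a ≥ 11. But constraint 5 requires c + a ≤ 9, and 9 < 11. Contradiction.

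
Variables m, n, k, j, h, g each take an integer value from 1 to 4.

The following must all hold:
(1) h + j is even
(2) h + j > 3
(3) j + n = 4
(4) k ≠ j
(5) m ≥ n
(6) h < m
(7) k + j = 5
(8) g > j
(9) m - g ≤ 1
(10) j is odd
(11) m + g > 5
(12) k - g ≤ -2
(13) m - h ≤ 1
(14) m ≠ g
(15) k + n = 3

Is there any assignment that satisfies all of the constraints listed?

Satisfiable

Take m = 2, n = 1, k = 2, j = 3, h = 1, g = 4. Then constraint 2: h + j = 4; constraint 3: j + n = 4; constraint 7: k + j = 5, and every other listed constraint is also met.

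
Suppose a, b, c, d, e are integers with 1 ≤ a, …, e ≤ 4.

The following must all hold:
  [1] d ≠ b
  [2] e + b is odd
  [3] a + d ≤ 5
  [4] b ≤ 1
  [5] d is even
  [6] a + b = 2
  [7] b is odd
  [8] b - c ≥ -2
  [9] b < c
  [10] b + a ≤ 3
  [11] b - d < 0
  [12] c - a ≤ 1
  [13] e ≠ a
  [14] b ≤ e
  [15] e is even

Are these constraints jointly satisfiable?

One satisfying assignment is a = 1, b = 1, c = 2, d = 2, e = 4.
For the less obvious constraints — constraint 3: a + d = 3; constraint 6: a + b = 2; constraint 8: b - c = -1 — and the others hold by inspection.

Satisfiable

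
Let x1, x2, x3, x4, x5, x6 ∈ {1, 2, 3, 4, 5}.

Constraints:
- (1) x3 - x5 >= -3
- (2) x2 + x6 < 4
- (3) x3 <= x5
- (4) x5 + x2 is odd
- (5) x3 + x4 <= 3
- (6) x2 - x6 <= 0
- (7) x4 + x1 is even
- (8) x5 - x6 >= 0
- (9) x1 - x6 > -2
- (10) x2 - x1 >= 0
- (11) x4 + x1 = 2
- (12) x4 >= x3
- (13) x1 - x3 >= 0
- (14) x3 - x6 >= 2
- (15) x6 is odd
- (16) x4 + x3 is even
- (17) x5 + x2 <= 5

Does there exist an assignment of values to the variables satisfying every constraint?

Unsatisfiable

Constraints 6, 10, 13, and 14 give x1 − x3 ≥ 0, x3 − x6 ≥ 2, x6 − x2 ≥ 0, x2 − x1 ≥ 0.
Adding all 4 inequalities: the left sides telescope to 0, and the right sides sum to 0 + 2 + 0 + 0 = 2. So 0 ≥ 2, which is false.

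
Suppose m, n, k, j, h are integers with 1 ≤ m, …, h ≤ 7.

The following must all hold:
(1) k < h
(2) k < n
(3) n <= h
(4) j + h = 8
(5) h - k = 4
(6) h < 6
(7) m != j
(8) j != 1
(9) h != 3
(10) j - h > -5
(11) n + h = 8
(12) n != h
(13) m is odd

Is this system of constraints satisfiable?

Satisfiable

The assignment m = 7, n = 3, k = 1, j = 3, h = 5 works:
  constraint 4 holds since j + h = 8.
  constraint 5 holds since h - k = 4.
The rest check out directly.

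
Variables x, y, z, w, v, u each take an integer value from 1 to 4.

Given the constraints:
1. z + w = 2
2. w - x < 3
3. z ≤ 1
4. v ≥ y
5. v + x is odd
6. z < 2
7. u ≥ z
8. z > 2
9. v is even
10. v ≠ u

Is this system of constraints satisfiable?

From constraint 8: z ≥ 3. From constraint 3: z ≤ 1. But 1 < 3, so no value of z works.

Unsatisfiable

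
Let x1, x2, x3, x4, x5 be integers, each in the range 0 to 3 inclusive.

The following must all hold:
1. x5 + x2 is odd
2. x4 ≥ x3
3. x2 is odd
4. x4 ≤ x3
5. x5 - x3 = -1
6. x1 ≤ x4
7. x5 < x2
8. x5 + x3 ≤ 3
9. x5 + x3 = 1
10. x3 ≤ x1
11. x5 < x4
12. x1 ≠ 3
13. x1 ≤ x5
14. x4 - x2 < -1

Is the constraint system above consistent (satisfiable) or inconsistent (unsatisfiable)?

Constraints 4, 10, 11, and 13 give x3 ≤ x1, x1 ≤ x5, x5 < x4, x4 ≤ x3. Chaining: x3 ≤ x1 ≤ x5 < x4 ≤ x3, which forces x3 < x3 — impossible.

Unsatisfiable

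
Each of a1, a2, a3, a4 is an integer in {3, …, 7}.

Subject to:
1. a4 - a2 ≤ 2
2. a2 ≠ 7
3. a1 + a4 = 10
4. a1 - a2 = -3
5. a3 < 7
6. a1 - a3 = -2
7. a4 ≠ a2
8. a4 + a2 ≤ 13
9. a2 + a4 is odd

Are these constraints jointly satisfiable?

Try a1 = 3, a2 = 6, a3 = 5, a4 = 7.
Check constraint 1: a4 - a2 = 1; constraint 3: a1 + a4 = 10; constraint 4: a1 - a2 = -3. The remaining constraints are straightforward to verify.

Satisfiable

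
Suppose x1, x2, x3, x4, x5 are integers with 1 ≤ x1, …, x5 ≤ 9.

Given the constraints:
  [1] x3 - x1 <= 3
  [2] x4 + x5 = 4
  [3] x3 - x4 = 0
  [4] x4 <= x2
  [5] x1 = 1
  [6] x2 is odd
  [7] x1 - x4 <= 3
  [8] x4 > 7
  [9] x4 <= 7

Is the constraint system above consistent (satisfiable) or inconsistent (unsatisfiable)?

Unsatisfiable

From constraint 8: x4 ≥ 8. From constraint 9: x4 ≤ 7. But 7 < 8, so no value of x4 works.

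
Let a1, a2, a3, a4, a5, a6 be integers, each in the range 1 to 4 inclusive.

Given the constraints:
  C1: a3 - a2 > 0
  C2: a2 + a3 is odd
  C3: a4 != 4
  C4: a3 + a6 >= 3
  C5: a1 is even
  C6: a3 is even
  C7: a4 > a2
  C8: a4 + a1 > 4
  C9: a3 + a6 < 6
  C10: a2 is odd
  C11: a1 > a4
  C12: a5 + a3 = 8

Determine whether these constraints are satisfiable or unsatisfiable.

Satisfiable

One satisfying assignment is a1 = 4, a2 = 1, a3 = 4, a4 = 3, a5 = 4, a6 = 1.
For the less obvious constraints — constraint 1: a3 - a2 = 3; constraint 4: a3 + a6 = 5 — and the others hold by inspection.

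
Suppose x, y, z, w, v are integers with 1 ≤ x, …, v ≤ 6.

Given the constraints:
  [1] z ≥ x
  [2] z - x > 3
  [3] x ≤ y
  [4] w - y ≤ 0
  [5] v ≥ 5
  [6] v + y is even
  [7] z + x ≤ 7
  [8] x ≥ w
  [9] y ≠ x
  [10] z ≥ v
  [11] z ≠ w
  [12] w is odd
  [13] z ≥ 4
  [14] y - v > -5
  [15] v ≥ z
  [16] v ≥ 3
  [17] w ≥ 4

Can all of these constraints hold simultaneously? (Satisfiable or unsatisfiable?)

From constraints 5 and 10: z ≥ v ≥ 5. From constraints 8 and 17: x ≥ w ≥ 4. Hence z + x ≥ 9. But constraint 7 requires z + x ≤ 7, and 7 < 9. Contradiction.

Unsatisfiable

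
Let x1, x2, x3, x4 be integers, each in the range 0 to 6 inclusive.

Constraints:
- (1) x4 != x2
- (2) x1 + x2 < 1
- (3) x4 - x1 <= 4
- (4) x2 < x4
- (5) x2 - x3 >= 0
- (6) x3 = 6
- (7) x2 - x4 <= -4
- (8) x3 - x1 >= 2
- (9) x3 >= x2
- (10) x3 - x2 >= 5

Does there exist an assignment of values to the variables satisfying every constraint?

Constraints 3, 5, 7, and 8 give x1 − x4 ≥ -4, x4 − x2 ≥ 4, x2 − x3 ≥ 0, x3 − x1 ≥ 2.
Adding all 4 inequalities: the left sides telescope to 0, and the right sides sum to (-4) + 4 + 0 + 2 = 2. So 0 ≥ 2, which is false.

Unsatisfiable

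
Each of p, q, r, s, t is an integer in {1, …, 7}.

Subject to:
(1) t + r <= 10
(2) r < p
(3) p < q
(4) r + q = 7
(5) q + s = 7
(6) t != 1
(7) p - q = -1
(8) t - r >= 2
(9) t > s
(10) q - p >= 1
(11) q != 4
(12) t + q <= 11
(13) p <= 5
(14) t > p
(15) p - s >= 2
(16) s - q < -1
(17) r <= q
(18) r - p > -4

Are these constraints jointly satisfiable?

Satisfiable

One satisfying assignment is p = 4, q = 5, r = 2, s = 2, t = 6.
For the less obvious constraints — constraint 1: t + r = 8; constraint 4: r + q = 7; constraint 5: q + s = 7 — and the others hold by inspection.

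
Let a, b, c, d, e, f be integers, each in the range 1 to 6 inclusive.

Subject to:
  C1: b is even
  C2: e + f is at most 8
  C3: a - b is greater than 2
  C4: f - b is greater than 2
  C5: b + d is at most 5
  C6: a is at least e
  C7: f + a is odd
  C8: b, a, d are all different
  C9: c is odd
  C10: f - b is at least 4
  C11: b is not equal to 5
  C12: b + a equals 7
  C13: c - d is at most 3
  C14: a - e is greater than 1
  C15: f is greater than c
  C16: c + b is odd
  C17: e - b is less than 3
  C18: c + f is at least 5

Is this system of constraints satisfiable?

Satisfiable

One satisfying assignment is a = 5, b = 2, c = 1, d = 1, e = 2, f = 6.
For the less obvious constraints — constraint 2: e + f = 8; constraint 3: a - b = 3; constraint 4: f - b = 4 — and the others hold by inspection.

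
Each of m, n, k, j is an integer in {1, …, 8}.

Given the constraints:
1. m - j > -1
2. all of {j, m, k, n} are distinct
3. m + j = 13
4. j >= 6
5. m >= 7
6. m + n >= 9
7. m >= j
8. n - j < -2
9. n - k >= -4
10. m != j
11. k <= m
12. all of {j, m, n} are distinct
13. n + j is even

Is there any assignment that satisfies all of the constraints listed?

The assignment m = 7, n = 2, k = 4, j = 6 works:
  constraint 1 holds since m - j = 1.
  constraint 3 holds since m + j = 13.
  constraint 6 holds since m + n = 9.
The rest check out directly.

Satisfiable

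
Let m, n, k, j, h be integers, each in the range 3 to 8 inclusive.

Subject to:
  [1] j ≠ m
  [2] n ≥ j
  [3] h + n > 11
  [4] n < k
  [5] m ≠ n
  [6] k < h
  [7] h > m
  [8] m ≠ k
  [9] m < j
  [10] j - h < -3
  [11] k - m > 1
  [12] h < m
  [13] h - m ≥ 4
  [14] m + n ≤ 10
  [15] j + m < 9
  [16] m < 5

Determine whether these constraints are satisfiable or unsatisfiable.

Constraints 2, 4, 6, 9, and 12 give n < k, k < h, h < m, m < j, j ≤ n. Chaining: n < k < h < m < j ≤ n, which forces n < n — impossible.

Unsatisfiable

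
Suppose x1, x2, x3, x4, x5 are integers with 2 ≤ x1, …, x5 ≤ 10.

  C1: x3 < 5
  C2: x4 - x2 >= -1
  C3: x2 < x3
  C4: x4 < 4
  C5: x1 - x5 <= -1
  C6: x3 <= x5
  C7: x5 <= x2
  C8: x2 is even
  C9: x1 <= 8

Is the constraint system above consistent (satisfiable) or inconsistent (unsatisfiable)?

Unsatisfiable

Constraints 3, 6, and 7 give x3 ≤ x5, x5 ≤ x2, x2 < x3. Chaining: x3 ≤ x5 ≤ x2 < x3, which forces x3 < x3 — impossible.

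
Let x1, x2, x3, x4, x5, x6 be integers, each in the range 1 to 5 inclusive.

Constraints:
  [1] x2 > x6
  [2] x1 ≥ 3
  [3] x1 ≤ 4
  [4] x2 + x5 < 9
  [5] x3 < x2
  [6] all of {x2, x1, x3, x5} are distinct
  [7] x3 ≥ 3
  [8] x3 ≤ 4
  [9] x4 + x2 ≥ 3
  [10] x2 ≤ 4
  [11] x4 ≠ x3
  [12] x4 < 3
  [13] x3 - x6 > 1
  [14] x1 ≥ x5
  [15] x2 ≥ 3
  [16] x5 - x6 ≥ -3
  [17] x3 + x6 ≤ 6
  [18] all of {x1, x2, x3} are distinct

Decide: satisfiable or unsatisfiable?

Unsatisfiable

Constraints 2, 3, 7, 8, 10, and 15 confine each of x1, x2, x3 to the 2 values {3, 4}.
Constraint 18 requires all 3 of them to be distinct, but only 2 values are available — impossible by the pigeonhole principle.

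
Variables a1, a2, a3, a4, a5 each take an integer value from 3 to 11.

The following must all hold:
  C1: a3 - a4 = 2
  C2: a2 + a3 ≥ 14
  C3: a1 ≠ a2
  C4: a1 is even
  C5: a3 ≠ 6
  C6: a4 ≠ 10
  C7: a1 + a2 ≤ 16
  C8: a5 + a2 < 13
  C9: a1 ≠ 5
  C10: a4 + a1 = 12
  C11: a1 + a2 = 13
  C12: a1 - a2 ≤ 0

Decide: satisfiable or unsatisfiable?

One satisfying assignment is a1 = 6, a2 = 7, a3 = 8, a4 = 6, a5 = 4.
For the less obvious constraints — constraint 1: a3 - a4 = 2; constraint 2: a2 + a3 = 15 — and the others hold by inspection.

Satisfiable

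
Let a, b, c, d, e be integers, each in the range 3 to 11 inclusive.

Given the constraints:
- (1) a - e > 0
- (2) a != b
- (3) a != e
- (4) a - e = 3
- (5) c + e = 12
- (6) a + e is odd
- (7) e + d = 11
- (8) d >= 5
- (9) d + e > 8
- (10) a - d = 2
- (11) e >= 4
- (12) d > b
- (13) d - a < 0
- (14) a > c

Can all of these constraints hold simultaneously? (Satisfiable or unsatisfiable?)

Take a = 8, b = 4, c = 7, d = 6, e = 5. Then constraint 1: a - e = 3; constraint 4: a - e = 3; constraint 5: c + e = 12, and every other listed constraint is also met.

Satisfiable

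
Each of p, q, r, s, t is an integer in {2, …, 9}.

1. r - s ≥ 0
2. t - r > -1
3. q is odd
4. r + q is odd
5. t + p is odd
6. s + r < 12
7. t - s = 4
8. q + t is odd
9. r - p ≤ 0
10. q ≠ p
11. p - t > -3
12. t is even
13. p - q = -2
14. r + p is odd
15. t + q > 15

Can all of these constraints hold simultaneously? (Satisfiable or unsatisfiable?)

The assignment p = 7, q = 9, r = 6, s = 4, t = 8 works:
  constraint 1 holds since r - s = 2.
  constraint 2 holds since t - r = 2.
  constraint 6 holds since s + r = 10.
The rest check out directly.

Satisfiable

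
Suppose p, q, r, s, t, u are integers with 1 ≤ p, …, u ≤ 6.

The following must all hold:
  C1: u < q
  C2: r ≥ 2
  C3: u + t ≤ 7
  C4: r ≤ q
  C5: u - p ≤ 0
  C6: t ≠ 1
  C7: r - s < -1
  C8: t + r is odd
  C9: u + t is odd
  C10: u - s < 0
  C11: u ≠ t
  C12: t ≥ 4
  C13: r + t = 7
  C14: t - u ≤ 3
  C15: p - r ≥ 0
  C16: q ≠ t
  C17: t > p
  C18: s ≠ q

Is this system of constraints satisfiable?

Satisfiable

The assignment p = 3, q = 3, r = 2, s = 5, t = 5, u = 2 works:
  constraint 3 holds since u + t = 7.
  constraint 5 holds since u - p = -1.
  constraint 7 holds since r - s = -3.
The rest check out directly.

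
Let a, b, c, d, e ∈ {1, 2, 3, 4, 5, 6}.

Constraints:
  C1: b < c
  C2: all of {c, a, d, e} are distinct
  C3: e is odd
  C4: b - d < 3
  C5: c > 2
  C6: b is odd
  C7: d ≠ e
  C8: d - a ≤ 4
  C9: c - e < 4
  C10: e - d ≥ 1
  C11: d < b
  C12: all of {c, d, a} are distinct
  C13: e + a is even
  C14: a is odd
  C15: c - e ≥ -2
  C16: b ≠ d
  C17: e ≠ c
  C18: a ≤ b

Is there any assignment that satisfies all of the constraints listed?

Satisfiable

Setting (a, b, c, d, e) = (1, 5, 6, 3, 5) satisfies everything: constraint 4: b - d = 2; constraint 8: d - a = 2; constraint 9: c - e = 1, and the others follow.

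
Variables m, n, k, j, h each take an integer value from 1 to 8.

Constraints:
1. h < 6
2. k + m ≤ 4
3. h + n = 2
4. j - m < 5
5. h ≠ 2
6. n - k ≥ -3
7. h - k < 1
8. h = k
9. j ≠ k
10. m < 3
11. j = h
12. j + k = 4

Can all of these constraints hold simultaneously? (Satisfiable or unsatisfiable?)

From constraints 8 and 11, j = h = k, so j = k. But constraint 9 says j ≠ k. Contradiction.

Unsatisfiable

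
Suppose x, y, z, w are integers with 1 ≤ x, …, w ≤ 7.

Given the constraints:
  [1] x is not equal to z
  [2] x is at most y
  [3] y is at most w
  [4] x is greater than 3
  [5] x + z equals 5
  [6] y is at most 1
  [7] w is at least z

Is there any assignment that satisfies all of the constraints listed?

Unsatisfiable

From constraint 4: x ≥ 4. From constraints 2 and 6: x ≤ y and y ≤ 1, so x ≤ 1. But 1 < 4, so no value of x works.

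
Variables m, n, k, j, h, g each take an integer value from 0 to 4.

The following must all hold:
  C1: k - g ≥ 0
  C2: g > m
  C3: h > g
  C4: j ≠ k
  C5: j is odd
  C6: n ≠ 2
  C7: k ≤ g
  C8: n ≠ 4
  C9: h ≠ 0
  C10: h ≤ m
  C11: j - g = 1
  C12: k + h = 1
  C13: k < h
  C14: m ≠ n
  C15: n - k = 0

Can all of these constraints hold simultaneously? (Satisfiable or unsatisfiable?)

Constraints 1, 2, 10, and 13 give g ≤ k, k < h, h ≤ m, m < g. Chaining: g ≤ k < h ≤ m < g, which forces g < g — impossible.

Unsatisfiable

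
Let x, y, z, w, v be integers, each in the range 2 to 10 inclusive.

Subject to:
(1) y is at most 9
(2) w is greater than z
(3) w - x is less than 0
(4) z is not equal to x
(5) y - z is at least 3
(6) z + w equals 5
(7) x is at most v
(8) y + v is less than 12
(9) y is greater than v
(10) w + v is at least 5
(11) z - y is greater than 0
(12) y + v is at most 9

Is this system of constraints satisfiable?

Constraints 2, 3, 7, 9, and 11 give y < z, z < w, w < x, x ≤ v, v < y. Chaining: y < z < w < x ≤ v < y, which forces y < y — impossible.

Unsatisfiable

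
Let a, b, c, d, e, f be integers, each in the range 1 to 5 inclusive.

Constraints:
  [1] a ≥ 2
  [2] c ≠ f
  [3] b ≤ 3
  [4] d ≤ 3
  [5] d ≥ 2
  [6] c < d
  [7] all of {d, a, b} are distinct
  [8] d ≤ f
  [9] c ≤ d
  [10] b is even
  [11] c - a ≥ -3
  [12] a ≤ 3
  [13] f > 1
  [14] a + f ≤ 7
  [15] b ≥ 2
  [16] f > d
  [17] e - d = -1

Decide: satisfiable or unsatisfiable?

Unsatisfiable

Constraints 1, 3, 4, 5, 12, and 15 confine each of d, a, b to the 2 values {2, 3}.
Constraint 7 requires all 3 of them to be distinct, but only 2 values are available — impossible by the pigeonhole principle.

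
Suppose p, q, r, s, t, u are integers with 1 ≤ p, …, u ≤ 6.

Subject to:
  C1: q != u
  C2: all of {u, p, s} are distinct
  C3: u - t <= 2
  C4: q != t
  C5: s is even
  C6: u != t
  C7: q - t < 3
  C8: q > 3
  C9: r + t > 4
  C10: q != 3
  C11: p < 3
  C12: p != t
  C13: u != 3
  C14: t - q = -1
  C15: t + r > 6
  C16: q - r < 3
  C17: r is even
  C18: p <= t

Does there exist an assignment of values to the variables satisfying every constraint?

Satisfiable

The assignment p = 2, q = 4, r = 4, s = 4, t = 3, u = 5 works:
  constraint 3 holds since u - t = 2.
  constraint 7 holds since q - t = 1.
The rest check out directly.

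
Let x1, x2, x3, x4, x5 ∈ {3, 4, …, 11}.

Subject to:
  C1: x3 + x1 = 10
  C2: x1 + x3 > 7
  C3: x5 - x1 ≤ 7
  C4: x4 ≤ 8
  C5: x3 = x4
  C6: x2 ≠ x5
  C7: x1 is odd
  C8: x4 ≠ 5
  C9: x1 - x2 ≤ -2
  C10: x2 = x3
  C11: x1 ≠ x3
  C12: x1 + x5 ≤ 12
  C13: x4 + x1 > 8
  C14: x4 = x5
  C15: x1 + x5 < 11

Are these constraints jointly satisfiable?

From constraints 5, 10, and 14, x2 = x3 = x4 = x5, so x2 = x5. But constraint 6 says x2 ≠ x5. Contradiction.

Unsatisfiable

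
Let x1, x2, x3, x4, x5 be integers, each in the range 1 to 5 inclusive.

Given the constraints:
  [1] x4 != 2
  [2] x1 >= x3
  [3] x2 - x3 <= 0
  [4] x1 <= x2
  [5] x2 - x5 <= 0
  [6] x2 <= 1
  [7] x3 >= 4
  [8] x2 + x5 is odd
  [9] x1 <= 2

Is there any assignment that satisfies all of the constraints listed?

Unsatisfiable

From constraints 2 and 7: x1 ≥ x3 and x3 ≥ 4, so x1 ≥ 4. From constraints 4 and 6: x1 ≤ x2 and x2 ≤ 1, so x1 ≤ 1. But 1 < 4, so no value of x1 works.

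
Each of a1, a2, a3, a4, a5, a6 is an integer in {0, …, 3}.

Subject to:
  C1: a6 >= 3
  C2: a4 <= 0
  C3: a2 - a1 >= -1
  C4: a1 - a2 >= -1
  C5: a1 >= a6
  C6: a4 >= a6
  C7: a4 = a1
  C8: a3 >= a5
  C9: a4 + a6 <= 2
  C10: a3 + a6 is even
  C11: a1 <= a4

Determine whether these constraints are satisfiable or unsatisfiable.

Unsatisfiable

From constraints 1 and 5: a1 ≥ a6 and a6 ≥ 3, so a1 ≥ 3. From constraints 2 and 11: a1 ≤ a4 and a4 ≤ 0, so a1 ≤ 0. But 0 < 3, so no value of a1 works.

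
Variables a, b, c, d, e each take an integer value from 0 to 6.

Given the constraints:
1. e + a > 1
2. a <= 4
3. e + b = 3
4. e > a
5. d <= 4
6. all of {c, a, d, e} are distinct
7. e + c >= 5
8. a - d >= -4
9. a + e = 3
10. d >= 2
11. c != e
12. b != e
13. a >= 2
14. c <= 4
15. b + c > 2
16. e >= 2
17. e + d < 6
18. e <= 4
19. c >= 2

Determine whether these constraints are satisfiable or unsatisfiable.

Constraints 2, 5, 10, 13, 14, 16, 18, and 19 confine each of c, a, d, e to the 3 values {2, …, 4}.
Constraint 6 requires all 4 of them to be distinct, but only 3 values are available — impossible by the pigeonhole principle.

Unsatisfiable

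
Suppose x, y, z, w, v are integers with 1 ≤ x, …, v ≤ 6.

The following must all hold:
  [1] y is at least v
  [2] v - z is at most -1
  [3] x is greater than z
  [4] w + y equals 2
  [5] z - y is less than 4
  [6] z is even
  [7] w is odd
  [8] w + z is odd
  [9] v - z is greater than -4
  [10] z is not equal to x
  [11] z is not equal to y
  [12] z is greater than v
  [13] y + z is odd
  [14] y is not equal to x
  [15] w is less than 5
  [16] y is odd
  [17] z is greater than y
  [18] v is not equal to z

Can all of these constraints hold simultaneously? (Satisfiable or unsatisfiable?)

Try x = 5, y = 1, z = 4, w = 1, v = 1.
Check constraint 2: v - z = -3; constraint 4: w + y = 2; constraint 5: z - y = 3. The remaining constraints are straightforward to verify.

Satisfiable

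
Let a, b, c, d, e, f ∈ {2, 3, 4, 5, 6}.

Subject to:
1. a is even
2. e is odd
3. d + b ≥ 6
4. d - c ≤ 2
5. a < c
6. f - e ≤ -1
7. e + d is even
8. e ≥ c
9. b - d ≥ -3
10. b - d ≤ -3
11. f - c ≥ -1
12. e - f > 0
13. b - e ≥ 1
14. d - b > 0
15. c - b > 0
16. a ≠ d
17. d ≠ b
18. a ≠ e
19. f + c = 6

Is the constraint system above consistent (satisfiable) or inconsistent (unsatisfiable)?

Constraints 4, 6, 10, 11, and 13 give e − f ≥ 1, f − c ≥ -1, c − d ≥ -2, d − b ≥ 3, b − e ≥ 1.
Adding all 5 inequalities: the left sides telescope to 0, and the right sides sum to 1 + (-1) + (-2) + 3 + 1 = 2. So 0 ≥ 2, which is false.

Unsatisfiable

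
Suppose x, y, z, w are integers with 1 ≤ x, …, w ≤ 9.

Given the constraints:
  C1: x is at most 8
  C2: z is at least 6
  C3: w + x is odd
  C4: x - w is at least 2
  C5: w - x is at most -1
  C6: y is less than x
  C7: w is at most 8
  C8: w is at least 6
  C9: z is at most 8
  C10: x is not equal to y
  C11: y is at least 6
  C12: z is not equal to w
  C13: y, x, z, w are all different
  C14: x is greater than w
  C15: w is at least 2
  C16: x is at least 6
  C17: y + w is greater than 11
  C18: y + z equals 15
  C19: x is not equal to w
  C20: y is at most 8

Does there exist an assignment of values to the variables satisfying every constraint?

Unsatisfiable

Constraints 1, 2, 7, 8, 9, 11, 16, and 20 confine each of y, x, z, w to the 3 values {6, …, 8}.
Constraint 13 requires all 4 of them to be distinct, but only 3 values are available — impossible by the pigeonhole principle.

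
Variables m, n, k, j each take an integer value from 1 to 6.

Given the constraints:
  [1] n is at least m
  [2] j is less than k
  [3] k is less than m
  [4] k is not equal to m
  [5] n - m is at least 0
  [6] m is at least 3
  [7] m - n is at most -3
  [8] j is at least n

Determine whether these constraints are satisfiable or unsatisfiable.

Unsatisfiable

Constraints 1, 2, 3, and 8 give j < k, k < m, m ≤ n, n ≤ j. Chaining: j < k < m ≤ n ≤ j, which forces j < j — impossible.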